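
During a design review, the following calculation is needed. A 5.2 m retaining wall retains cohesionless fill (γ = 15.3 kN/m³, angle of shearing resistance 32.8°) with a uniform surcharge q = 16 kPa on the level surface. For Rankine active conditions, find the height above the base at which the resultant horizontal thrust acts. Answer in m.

K_a = 0.2973.
Triangular part P₁ = ½K_aγH² = 61.49 at H/3 = 1.733 m; rectangular part P₂ = K_a q H = 24.73 at H/2 = 2.600 m.
ȳ = (P₁·1.733 + P₂·2.600)/(P₁+P₂) = 1.982 m.

1.98 m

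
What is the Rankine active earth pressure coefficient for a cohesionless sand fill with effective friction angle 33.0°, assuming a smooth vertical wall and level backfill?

K_a = (1 − sin φ)/(1 + sin φ) = (1 − sin 33.0°)/(1 + sin 33.0°) = 0.2948.

0.295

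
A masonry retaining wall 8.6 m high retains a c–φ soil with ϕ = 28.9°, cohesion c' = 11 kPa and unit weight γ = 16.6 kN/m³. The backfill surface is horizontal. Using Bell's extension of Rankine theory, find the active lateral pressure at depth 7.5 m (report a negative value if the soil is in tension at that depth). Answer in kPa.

30.4 kPa

K_a = (1 − sin φ)/(1 + sin φ) = 0.3484.
σ_a = K_a γ z − 2c√K_a = 0.3484×16.6×7.5 − 2×11×0.5902 = 30.39 kPa.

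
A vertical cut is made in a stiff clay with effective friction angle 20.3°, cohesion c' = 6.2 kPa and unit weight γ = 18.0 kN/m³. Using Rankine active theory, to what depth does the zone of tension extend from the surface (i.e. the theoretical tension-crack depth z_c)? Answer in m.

0.989 m

K_a = tan²(45° − 20.3°/2) = 0.4849; √K_a = 0.6963.
The active pressure is zero where K_a γ z = 2c√K_a, so z_c = 2c/(γ√K_a) = 2×6.2/(18.0×0.6963) = 0.9893 m.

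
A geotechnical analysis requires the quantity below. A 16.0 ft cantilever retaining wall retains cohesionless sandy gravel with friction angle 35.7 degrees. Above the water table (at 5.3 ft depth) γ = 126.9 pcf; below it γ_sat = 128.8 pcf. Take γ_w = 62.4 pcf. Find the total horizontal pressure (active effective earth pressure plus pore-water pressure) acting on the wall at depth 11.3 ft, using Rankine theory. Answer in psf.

K_a = (1 − sin φ)/(1 + sin φ) = 0.2630.
γ' = 128.8 − 62.4 = 66.40 pcf.
Effective vertical stress at 11.3 ft: σ'_v = 126.9×5.3 + 66.40×6.00 = 1071 psf.
σ'_h = K_a σ'_v = 0.2630 × 1071 = 281.7 psf; u = γ_w × 6.00 = 374.4 psf.
Total σ_h = 281.7 + 374.4 = 656.1 psf.

656 psf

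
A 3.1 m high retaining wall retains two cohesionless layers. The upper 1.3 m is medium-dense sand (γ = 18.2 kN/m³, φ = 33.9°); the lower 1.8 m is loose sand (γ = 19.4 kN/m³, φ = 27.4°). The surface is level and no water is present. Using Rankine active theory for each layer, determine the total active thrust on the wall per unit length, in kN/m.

K_a1 = tan²(45°−33.9°/2) = 0.2839; K_a2 = tan²(45°−27.4°/2) = 0.3697.
Layer 1: σ at base = K_a1 γ₁ h₁ = 6.717 kPa; P₁ = ½×6.717×1.3 = 4.366.
Layer 2: σ_v at top = γ₁h₁ = 23.66; σ_h top = K_a2×23.66 = 8.747; σ_h base = K_a2×(23.66+19.4×1.8) = 21.66.
P₂ = ½(8.747+21.66)×1.8 = 27.36. Total P_a = 4.366+27.36 = 31.73 kN/m.

31.7 kN/m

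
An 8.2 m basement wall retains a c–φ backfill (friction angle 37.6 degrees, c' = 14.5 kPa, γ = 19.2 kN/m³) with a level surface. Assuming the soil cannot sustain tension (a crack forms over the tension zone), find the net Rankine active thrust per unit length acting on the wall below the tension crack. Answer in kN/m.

61.2 kN/m

K_a = 0.2421; √K_a = 0.4921.
Tension-crack depth z_c = 2c/(γ√K_a) = 2×14.5/(19.2×0.4921) = 3.070 m.
σ_a at base = K_a γ H − 2c√K_a = 0.2421×19.2×8.2 − 2×14.5×0.4921 = 23.85 kPa.
P_a = ½ × 23.85 × (H − z_c) = 0.5×23.85×5.130 = 61.18 kN/m.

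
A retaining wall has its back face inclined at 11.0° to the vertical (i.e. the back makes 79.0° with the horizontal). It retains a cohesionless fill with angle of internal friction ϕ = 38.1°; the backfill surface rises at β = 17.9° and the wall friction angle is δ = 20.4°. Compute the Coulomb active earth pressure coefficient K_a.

0.381

K_a = sin²(α+φ) / [sin²α · sin(α−δ) · (1 + √{sin(φ+δ)sin(φ−β) / (sin(α−δ)sin(α+β))})²].
With α = 79.0°, φ = 38.1°, δ = 20.4°, β = 17.9°: K_a = 0.3814.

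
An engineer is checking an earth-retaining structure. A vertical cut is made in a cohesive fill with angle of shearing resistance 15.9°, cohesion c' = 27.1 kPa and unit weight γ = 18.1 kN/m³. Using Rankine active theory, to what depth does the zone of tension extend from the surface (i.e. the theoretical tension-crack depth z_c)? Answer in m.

K_a = tan²(45° − 15.9°/2) = 0.5699; √K_a = 0.7549.
The active pressure is zero where K_a γ z = 2c√K_a, so z_c = 2c/(γ√K_a) = 2×27.1/(18.1×0.7549) = 3.967 m.

3.97 m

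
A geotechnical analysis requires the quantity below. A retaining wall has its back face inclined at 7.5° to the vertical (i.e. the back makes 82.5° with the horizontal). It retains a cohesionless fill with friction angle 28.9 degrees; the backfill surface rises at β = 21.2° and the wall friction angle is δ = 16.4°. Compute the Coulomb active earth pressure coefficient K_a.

K_a = sin²(α+φ) / [sin²α · sin(α−δ) · (1 + √{sin(φ+δ)sin(φ−β) / (sin(α−δ)sin(α+β))})²].
With α = 82.5°, φ = 28.9°, δ = 16.4°, β = 21.2°: K_a = 0.5474.

0.547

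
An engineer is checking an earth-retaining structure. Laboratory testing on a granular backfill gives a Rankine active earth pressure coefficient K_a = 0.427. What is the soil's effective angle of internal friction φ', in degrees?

23.7°

K_a = tan²(45° − φ/2) ⇒ 45° − φ/2 = arctan(√0.427) = 33.16°.
φ = 2(45° − 33.16°) = 23.67°.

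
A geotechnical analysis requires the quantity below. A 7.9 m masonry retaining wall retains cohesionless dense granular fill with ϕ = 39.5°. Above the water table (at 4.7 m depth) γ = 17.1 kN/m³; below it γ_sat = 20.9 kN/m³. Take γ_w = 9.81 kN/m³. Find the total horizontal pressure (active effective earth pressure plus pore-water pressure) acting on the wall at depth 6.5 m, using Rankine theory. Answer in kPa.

40.0 kPa

K_a = (1 − sin φ)/(1 + sin φ) = 0.2224.
γ' = 20.9 − 9.81 = 11.09 kN/m³.
Effective vertical stress at 6.5 m: σ'_v = 17.1×4.7 + 11.09×1.80 = 100.3 kPa.
σ'_h = K_a σ'_v = 0.2224 × 100.3 = 22.32 kPa; u = γ_w × 1.80 = 17.66 kPa.
Total σ_h = 22.32 + 17.66 = 39.98 kPa.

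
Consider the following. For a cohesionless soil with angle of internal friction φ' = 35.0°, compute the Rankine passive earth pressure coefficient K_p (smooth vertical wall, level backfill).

3.69

K_p = (1 + sin φ)/(1 − sin φ) = tan²(45° + 35.0°/2) = 3.690.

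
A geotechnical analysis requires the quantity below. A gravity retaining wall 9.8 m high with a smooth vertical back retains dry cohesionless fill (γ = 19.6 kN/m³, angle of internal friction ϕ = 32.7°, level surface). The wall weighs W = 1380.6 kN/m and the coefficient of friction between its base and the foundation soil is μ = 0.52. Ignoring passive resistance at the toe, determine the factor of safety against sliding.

K_a = tan²(45° − 32.7°/2) = 0.2985.
P_a = ½K_aγH² = 0.5×0.2985×19.6×9.8² = 280.9 kN/m, acting at H/3 = 3.267 m above the base.
FS_sliding = μW / P_a = 0.52×1380.6 / 280.9 = 2.555.

2.56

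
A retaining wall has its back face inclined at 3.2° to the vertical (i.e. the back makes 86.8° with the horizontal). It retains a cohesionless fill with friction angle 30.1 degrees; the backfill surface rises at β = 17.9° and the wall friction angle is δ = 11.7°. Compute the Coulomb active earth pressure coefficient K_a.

K_a = sin²(α+φ) / [sin²α · sin(α−δ) · (1 + √{sin(φ+δ)sin(φ−β) / (sin(α−δ)sin(α+β))})²].
With α = 86.8°, φ = 30.1°, δ = 11.7°, β = 17.9°: K_a = 0.4284.

0.428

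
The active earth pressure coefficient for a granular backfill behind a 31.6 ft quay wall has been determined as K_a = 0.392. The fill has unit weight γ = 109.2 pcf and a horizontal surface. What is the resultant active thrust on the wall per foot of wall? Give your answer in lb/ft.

21400 lb/ft

P = ½ K_a γ H² = 0.5 × 0.392 × 109.2 × 31.6² = 21370 lb/ft.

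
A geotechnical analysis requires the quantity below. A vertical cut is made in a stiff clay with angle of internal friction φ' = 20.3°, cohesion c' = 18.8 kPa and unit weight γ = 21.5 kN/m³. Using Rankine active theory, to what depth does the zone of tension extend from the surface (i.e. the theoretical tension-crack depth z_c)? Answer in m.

K_a = tan²(45° − 20.3°/2) = 0.4849; √K_a = 0.6963.
The active pressure is zero where K_a γ z = 2c√K_a, so z_c = 2c/(γ√K_a) = 2×18.8/(21.5×0.6963) = 2.512 m.

2.51 m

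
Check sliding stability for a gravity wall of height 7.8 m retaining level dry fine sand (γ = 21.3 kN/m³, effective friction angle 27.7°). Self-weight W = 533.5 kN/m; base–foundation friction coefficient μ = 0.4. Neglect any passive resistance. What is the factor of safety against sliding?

0.901

K_a = tan²(45° − 27.7°/2) = 0.3653.
P_a = ½K_aγH² = 0.5×0.3653×21.3×7.8² = 236.7 kN/m, acting at H/3 = 2.600 m above the base.
FS_sliding = μW / P_a = 0.4×533.5 / 236.7 = 0.9015.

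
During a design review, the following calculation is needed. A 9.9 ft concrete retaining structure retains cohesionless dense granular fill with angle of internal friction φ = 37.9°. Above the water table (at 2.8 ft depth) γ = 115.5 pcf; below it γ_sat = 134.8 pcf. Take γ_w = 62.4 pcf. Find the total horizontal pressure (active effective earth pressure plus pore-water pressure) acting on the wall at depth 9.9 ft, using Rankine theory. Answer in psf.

K_a = (1 − sin φ)/(1 + sin φ) = 0.2389.
γ' = 134.8 − 62.4 = 72.40 pcf.
Effective vertical stress at 9.9 ft: σ'_v = 115.5×2.8 + 72.40×7.10 = 837.4 psf.
σ'_h = K_a σ'_v = 0.2389 × 837.4 = 200.1 psf; u = γ_w × 7.10 = 443.0 psf.
Total σ_h = 200.1 + 443.0 = 643.1 psf.

643 psf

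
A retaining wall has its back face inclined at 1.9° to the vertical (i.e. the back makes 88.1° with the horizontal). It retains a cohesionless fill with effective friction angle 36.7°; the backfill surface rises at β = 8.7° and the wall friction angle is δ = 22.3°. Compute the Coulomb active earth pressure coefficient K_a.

K_a = sin²(α+φ) / [sin²α · sin(α−δ) · (1 + √{sin(φ+δ)sin(φ−β) / (sin(α−δ)sin(α+β))})²].
With α = 88.1°, φ = 36.7°, δ = 22.3°, β = 8.7°: K_a = 0.2665.

0.266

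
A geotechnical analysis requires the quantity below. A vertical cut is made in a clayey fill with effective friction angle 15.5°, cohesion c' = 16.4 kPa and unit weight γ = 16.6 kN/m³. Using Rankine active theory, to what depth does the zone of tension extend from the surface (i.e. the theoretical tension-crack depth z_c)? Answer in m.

2.60 m

K_a = tan²(45° − 15.5°/2) = 0.5782; √K_a = 0.7604.
The active pressure is zero where K_a γ z = 2c√K_a, so z_c = 2c/(γ√K_a) = 2×16.4/(16.6×0.7604) = 2.598 m.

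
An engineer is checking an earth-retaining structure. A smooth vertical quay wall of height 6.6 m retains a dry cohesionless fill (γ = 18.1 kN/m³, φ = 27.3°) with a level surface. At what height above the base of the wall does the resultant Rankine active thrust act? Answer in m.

K_a = 0.3711.
The pressure distribution is triangular, so the resultant acts at H/3 above the base = 6.6/3 = 2.200 m.

2.20 m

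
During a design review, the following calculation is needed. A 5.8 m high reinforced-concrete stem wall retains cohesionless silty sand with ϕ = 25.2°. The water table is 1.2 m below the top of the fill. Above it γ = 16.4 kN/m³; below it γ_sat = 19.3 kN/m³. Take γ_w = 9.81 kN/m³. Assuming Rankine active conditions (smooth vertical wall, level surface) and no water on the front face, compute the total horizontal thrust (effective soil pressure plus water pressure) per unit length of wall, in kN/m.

185 kN/m

K_a = tan²(45° − φ/2) = 0.4027.
γ' = 19.3 − 9.81 = 9.490 kN/m³. Depth below WT = 4.6 m.
σ'_h at WT = K_a γ d_w = 7.926 kPa; at base = 7.926 + K_a γ' × 4.6 = 25.51 kPa.
P₁ (0–1.2 m) = ½×7.926×1.2 = 4.756. P₂ (1.2–5.8 m) = ½(7.926+25.51)×4.6 = 76.90.
P_w = ½ γ_w h₂² = 0.5×9.81×4.6² = 103.8. Total = 4.756+76.90+103.8 = 185.4 kN/m.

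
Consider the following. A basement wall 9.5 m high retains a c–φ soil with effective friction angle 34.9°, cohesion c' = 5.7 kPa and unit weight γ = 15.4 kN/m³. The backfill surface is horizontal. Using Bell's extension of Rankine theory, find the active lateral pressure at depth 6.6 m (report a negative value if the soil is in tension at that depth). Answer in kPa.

21.7 kPa

K_a = (1 − sin φ)/(1 + sin φ) = 0.2721.
σ_a = K_a γ z − 2c√K_a = 0.2721×15.4×6.6 − 2×5.7×0.5217 = 21.71 kPa.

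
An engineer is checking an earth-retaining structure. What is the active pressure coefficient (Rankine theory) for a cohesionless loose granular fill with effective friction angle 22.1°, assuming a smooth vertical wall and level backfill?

0.453

K_a = tan²(45° − φ/2) = tan²(33.95°) = 0.4533.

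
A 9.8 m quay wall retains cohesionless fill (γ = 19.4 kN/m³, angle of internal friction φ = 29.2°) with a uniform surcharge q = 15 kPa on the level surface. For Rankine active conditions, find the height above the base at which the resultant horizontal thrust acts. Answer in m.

3.49 m

K_a = 0.3442.
Triangular part P₁ = ½K_aγH² = 320.7 at H/3 = 3.267 m; rectangular part P₂ = K_a q H = 50.60 at H/2 = 4.900 m.
ȳ = (P₁·3.267 + P₂·4.900)/(P₁+P₂) = 3.489 m.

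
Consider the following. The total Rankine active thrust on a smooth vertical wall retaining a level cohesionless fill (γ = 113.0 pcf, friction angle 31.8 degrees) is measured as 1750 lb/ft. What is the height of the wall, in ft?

10.00 ft

K_a = 0.3098. P_a = ½ K_a γ H² ⇒ H = √(2P_a/(K_a γ)).
H = √(2×1750/(0.3098×113.0)) = 9.999 ft.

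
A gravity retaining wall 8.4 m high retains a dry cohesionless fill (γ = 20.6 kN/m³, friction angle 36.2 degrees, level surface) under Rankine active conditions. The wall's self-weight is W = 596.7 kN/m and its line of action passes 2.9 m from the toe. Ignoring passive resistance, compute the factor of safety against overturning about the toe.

K_a = tan²(45° − 36.2°/2) = 0.2574.
P_a = ½K_aγH² = 0.5×0.2574×20.6×8.4² = 187.1 kN/m, acting at H/3 = 2.800 m above the base.
Overturning moment M_o = P_a × H/3 = 187.1 × 2.800 = 523.8.
Resisting moment M_r = W × 2.9 = 596.7 × 2.9 = 1730.
FS_overturning = M_r/M_o = 1730/523.8 = 3.304.

3.30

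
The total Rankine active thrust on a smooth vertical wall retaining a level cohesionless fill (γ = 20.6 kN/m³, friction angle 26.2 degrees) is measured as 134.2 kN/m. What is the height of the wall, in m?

5.80 m

K_a = 0.3874. P_a = ½ K_a γ H² ⇒ H = √(2P_a/(K_a γ)).
H = √(2×134.2/(0.3874×20.6)) = 5.799 m.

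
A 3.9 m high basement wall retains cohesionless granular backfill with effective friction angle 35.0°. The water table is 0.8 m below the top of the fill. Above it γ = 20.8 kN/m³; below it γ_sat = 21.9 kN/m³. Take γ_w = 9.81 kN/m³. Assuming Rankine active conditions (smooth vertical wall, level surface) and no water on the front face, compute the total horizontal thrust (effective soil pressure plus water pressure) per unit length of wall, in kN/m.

78.7 kN/m

K_a = tan²(45° − φ/2) = 0.2710.
γ' = 21.9 − 9.81 = 12.09 kN/m³. Depth below WT = 3.1 m.
σ'_h at WT = K_a γ d_w = 4.509 kPa; at base = 4.509 + K_a γ' × 3.1 = 14.67 kPa.
P₁ (0–0.8 m) = ½×4.509×0.8 = 1.804. P₂ (0.8–3.9 m) = ½(4.509+14.67)×3.1 = 29.72.
P_w = ½ γ_w h₂² = 0.5×9.81×3.1² = 47.14. Total = 1.804+29.72+47.14 = 78.66 kN/m.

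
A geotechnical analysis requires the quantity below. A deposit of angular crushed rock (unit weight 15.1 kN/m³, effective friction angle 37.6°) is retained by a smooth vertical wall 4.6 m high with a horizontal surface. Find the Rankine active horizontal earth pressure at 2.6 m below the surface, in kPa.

K_a = (1 − sin φ)/(1 + sin φ) = 0.2421.
σ_h = K_a γ z = 0.2421 × 15.1 × 2.6 = 9.506 kPa.

9.51 kPa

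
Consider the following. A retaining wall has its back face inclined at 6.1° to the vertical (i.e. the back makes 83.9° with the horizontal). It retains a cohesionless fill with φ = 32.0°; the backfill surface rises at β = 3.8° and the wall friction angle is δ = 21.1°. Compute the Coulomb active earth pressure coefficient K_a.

0.337

K_a = sin²(α+φ) / [sin²α · sin(α−δ) · (1 + √{sin(φ+δ)sin(φ−β) / (sin(α−δ)sin(α+β))})²].
With α = 83.9°, φ = 32.0°, δ = 21.1°, β = 3.8°: K_a = 0.3371.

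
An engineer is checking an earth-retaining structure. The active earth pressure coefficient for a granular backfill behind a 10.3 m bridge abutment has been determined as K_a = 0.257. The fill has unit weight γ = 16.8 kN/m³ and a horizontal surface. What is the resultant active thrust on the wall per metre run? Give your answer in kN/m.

229 kN/m

P = ½ K_a γ H² = 0.5 × 0.257 × 16.8 × 10.3² = 229.0 kN/m.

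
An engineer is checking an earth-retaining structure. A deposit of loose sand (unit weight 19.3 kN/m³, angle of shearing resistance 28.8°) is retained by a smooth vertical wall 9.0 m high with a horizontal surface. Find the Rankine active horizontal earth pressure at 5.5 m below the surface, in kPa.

37.1 kPa

K_a = (1 − sin φ)/(1 + sin φ) = 0.3498.
σ_h = K_a γ z = 0.3498 × 19.3 × 5.5 = 37.13 kPa.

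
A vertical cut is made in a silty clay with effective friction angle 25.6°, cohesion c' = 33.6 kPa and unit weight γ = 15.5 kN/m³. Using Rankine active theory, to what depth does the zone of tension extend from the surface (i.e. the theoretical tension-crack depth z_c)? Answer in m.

K_a = tan²(45° − 25.6°/2) = 0.3966; √K_a = 0.6297.
The active pressure is zero where K_a γ z = 2c√K_a, so z_c = 2c/(γ√K_a) = 2×33.6/(15.5×0.6297) = 6.885 m.

6.88 m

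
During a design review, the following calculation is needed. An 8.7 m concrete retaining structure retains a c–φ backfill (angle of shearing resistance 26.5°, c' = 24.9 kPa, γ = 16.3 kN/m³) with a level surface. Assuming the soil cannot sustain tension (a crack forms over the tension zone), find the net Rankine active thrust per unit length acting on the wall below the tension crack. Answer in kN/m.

K_a = 0.3829; √K_a = 0.6188.
Tension-crack depth z_c = 2c/(γ√K_a) = 2×24.9/(16.3×0.6188) = 4.937 m.
σ_a at base = K_a γ H − 2c√K_a = 0.3829×16.3×8.7 − 2×24.9×0.6188 = 23.49 kPa.
P_a = ½ × 23.49 × (H − z_c) = 0.5×23.49×3.763 = 44.19 kN/m.

44.2 kN/m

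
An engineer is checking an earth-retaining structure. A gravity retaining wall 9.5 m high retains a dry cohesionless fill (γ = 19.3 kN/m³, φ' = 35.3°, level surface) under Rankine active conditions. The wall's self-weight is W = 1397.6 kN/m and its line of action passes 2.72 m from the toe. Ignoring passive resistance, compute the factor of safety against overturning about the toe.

5.15

K_a = tan²(45° − 35.3°/2) = 0.2675.
P_a = ½K_aγH² = 0.5×0.2675×19.3×9.5² = 233.0 kN/m, acting at H/3 = 3.167 m above the base.
Overturning moment M_o = P_a × H/3 = 233.0 × 3.167 = 737.8.
Resisting moment M_r = W × 2.72 = 1397.6 × 2.72 = 3801.
FS_overturning = M_r/M_o = 3801/737.8 = 5.152.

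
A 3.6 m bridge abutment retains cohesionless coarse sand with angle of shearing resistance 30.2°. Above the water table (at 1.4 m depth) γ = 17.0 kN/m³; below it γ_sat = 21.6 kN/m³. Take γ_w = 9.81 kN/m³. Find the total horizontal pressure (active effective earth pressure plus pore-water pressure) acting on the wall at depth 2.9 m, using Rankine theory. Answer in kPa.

28.4 kPa

K_a = (1 − sin φ)/(1 + sin φ) = 0.3307.
γ' = 21.6 − 9.81 = 11.79 kN/m³.
Effective vertical stress at 2.9 m: σ'_v = 17.0×1.4 + 11.79×1.50 = 41.48 kPa.
σ'_h = K_a σ'_v = 0.3307 × 41.48 = 13.72 kPa; u = γ_w × 1.50 = 14.71 kPa.
Total σ_h = 13.72 + 14.71 = 28.43 kPa.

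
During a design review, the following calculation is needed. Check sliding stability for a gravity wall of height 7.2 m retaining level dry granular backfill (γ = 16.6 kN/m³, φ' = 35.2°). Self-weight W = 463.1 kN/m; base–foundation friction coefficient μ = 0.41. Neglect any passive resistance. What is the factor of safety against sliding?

K_a = tan²(45° − 35.2°/2) = 0.2687.
P_a = ½K_aγH² = 0.5×0.2687×16.6×7.2² = 115.6 kN/m, acting at H/3 = 2.400 m above the base.
FS_sliding = μW / P_a = 0.41×463.1 / 115.6 = 1.642.

1.64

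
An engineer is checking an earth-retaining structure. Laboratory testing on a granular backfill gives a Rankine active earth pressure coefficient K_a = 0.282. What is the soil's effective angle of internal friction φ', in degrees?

34.1°

K_a = tan²(45° − φ/2) ⇒ 45° − φ/2 = arctan(√0.282) = 27.97°.
φ = 2(45° − 27.97°) = 34.06°.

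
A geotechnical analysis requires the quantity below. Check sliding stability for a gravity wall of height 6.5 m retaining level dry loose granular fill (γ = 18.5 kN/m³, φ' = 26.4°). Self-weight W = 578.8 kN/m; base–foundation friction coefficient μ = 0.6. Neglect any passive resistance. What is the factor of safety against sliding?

K_a = tan²(45° − 26.4°/2) = 0.3844.
P_a = ½K_aγH² = 0.5×0.3844×18.5×6.5² = 150.2 kN/m, acting at H/3 = 2.167 m above the base.
FS_sliding = μW / P_a = 0.6×578.8 / 150.2 = 2.311.

2.31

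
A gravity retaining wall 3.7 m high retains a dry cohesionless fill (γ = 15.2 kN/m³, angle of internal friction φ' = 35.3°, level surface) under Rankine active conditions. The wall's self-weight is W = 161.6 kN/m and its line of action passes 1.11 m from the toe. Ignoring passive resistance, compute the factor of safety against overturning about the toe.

K_a = tan²(45° − 35.3°/2) = 0.2675.
P_a = ½K_aγH² = 0.5×0.2675×15.2×3.7² = 27.84 kN/m, acting at H/3 = 1.233 m above the base.
Overturning moment M_o = P_a × H/3 = 27.84 × 1.233 = 34.33.
Resisting moment M_r = W × 1.11 = 161.6 × 1.11 = 179.4.
FS_overturning = M_r/M_o = 179.4/34.33 = 5.225.

5.22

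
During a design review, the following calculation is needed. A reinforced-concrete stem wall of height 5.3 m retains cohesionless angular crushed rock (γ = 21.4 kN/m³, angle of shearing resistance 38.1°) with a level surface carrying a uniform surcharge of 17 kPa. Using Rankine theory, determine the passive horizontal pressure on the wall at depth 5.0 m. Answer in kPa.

524 kPa

K_p = (1 + sin φ)/(1 − sin φ) = 4.222.
σ_v = γz + q = 21.4 × 5.0 + 17 = 124.0 kPa.
σ_h = K_p σ_v = 4.222 × 124.0 = 523.6 kPa.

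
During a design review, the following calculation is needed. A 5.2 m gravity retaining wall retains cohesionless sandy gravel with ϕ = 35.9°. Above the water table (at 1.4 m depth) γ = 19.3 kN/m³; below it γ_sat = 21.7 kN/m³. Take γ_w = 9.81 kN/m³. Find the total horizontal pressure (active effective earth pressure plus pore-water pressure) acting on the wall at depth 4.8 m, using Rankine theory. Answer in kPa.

K_a = (1 − sin φ)/(1 + sin φ) = 0.2607.
γ' = 21.7 − 9.81 = 11.89 kN/m³.
Effective vertical stress at 4.8 m: σ'_v = 19.3×1.4 + 11.89×3.40 = 67.45 kPa.
σ'_h = K_a σ'_v = 0.2607 × 67.45 = 17.59 kPa; u = γ_w × 3.40 = 33.35 kPa.
Total σ_h = 17.59 + 33.35 = 50.94 kPa.

50.9 kPa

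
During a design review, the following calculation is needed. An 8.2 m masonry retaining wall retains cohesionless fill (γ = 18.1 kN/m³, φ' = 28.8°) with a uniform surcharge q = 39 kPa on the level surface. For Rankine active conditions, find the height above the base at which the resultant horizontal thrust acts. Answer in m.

3.20 m

K_a = 0.3498.
Triangular part P₁ = ½K_aγH² = 212.8 at H/3 = 2.733 m; rectangular part P₂ = K_a q H = 111.9 at H/2 = 4.100 m.
ȳ = (P₁·2.733 + P₂·4.100)/(P₁+P₂) = 3.204 m.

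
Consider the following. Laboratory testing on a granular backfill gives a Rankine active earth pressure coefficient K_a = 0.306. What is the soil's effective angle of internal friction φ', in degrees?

K_a = tan²(45° − φ/2) ⇒ 45° − φ/2 = arctan(√0.306) = 28.95°.
φ = 2(45° − 28.95°) = 32.10°.

32.1°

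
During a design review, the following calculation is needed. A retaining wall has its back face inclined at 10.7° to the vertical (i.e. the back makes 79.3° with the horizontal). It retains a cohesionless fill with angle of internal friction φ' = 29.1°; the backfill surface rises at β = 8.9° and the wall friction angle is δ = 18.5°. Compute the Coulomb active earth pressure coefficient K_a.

0.450

K_a = sin²(α+φ) / [sin²α · sin(α−δ) · (1 + √{sin(φ+δ)sin(φ−β) / (sin(α−δ)sin(α+β))})²].
With α = 79.3°, φ = 29.1°, δ = 18.5°, β = 8.9°: K_a = 0.4501.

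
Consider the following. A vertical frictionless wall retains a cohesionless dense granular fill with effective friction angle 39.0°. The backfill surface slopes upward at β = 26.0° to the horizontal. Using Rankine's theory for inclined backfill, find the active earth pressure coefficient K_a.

K_a = cos β · (cos β − √(cos²β − cos²φ)) / (cos β + √(cos²β − cos²φ)).
cos β = 0.8988, cos φ = 0.7771, √(cos²β − cos²φ) = 0.4515.
K_a = 0.8988 × (0.8988 − 0.4515)/(0.8988 + 0.4515) = 0.2977.

0.298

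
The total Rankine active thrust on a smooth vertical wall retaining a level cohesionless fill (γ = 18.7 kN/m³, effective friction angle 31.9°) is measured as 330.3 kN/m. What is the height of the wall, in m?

10.7 m

K_a = 0.3085. P_a = ½ K_a γ H² ⇒ H = √(2P_a/(K_a γ)).
H = √(2×330.3/(0.3085×18.7)) = 10.70 m.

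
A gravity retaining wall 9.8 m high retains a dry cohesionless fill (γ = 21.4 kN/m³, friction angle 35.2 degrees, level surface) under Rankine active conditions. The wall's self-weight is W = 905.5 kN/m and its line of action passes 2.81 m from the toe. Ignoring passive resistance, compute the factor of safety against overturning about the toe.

K_a = tan²(45° − 35.2°/2) = 0.2687.
P_a = ½K_aγH² = 0.5×0.2687×21.4×9.8² = 276.1 kN/m, acting at H/3 = 3.267 m above the base.
Overturning moment M_o = P_a × H/3 = 276.1 × 3.267 = 902.0.
Resisting moment M_r = W × 2.81 = 905.5 × 2.81 = 2544.
FS_overturning = M_r/M_o = 2544/902.0 = 2.821.

2.82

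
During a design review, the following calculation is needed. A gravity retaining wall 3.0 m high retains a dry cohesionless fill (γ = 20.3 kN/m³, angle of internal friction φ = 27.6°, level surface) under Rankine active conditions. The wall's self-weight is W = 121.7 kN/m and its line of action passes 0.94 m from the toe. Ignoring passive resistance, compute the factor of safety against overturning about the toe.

3.41

K_a = tan²(45° − 27.6°/2) = 0.3668.
P_a = ½K_aγH² = 0.5×0.3668×20.3×3.0² = 33.51 kN/m, acting at H/3 = 1.000 m above the base.
Overturning moment M_o = P_a × H/3 = 33.51 × 1.000 = 33.51.
Resisting moment M_r = W × 0.94 = 121.7 × 0.94 = 114.4.
FS_overturning = M_r/M_o = 114.4/33.51 = 3.414.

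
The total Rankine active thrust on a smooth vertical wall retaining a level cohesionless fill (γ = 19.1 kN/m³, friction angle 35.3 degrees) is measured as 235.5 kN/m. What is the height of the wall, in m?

K_a = 0.2675. P_a = ½ K_a γ H² ⇒ H = √(2P_a/(K_a γ)).
H = √(2×235.5/(0.2675×19.1)) = 9.601 m.

9.60 m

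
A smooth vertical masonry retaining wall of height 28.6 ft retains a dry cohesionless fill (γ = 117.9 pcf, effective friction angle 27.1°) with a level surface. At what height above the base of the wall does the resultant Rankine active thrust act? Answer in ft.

9.53 ft

K_a = 0.3741.
The pressure distribution is triangular, so the resultant acts at H/3 above the base = 28.6/3 = 9.533 ft.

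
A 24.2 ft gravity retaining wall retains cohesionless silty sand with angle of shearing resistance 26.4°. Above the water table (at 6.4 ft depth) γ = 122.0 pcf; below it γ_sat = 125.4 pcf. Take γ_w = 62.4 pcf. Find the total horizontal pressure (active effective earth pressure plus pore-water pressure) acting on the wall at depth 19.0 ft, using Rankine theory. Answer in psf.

1390 psf

K_a = (1 − sin φ)/(1 + sin φ) = 0.3844.
γ' = 125.4 − 62.4 = 63.00 pcf.
Effective vertical stress at 19.0 ft: σ'_v = 122.0×6.4 + 63.00×12.6 = 1575 psf.
σ'_h = K_a σ'_v = 0.3844 × 1575 = 605.3 psf; u = γ_w × 12.6 = 786.2 psf.
Total σ_h = 605.3 + 786.2 = 1392 psf.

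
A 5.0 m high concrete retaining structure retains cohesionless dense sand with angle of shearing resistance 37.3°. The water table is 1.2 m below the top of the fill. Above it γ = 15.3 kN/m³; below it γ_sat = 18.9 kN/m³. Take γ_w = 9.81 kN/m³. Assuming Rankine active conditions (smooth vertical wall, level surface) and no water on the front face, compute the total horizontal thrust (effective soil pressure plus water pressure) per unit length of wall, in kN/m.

107 kN/m

K_a = tan²(45° − φ/2) = 0.2453.
γ' = 18.9 − 9.81 = 9.090 kN/m³. Depth below WT = 3.8 m.
σ'_h at WT = K_a γ d_w = 4.504 kPa; at base = 4.504 + K_a γ' × 3.8 = 12.98 kPa.
P₁ (0–1.2 m) = ½×4.504×1.2 = 2.703. P₂ (1.2–5.0 m) = ½(4.504+12.98)×3.8 = 33.22.
P_w = ½ γ_w h₂² = 0.5×9.81×3.8² = 70.83. Total = 2.703+33.22+70.83 = 106.7 kN/m.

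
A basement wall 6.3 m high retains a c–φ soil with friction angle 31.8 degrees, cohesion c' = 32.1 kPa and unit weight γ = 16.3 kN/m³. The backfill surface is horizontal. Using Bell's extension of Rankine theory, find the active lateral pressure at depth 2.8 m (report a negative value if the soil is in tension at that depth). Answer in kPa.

K_a = (1 − sin φ)/(1 + sin φ) = 0.3098.
σ_a = K_a γ z − 2c√K_a = 0.3098×16.3×2.8 − 2×32.1×0.5566 = -21.59 kPa.

-21.6 kPa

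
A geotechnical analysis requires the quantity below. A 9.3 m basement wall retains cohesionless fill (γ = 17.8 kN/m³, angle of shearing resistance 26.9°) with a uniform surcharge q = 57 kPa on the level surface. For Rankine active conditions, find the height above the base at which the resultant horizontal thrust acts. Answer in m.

3.73 m

K_a = 0.3770.
Triangular part P₁ = ½K_aγH² = 290.2 at H/3 = 3.100 m; rectangular part P₂ = K_a q H = 199.8 at H/2 = 4.650 m.
ȳ = (P₁·3.100 + P₂·4.650)/(P₁+P₂) = 3.732 m.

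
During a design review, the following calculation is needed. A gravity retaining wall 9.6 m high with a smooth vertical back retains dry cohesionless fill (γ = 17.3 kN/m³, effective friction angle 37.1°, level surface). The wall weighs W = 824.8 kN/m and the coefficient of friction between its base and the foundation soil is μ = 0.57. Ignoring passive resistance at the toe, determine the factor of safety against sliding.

2.38

K_a = tan²(45° − 37.1°/2) = 0.2475.
P_a = ½K_aγH² = 0.5×0.2475×17.3×9.6² = 197.3 kN/m, acting at H/3 = 3.200 m above the base.
FS_sliding = μW / P_a = 0.57×824.8 / 197.3 = 2.383.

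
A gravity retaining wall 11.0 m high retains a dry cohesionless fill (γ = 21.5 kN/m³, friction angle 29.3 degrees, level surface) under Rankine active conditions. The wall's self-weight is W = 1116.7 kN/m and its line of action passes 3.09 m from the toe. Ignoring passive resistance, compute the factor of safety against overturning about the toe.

K_a = tan²(45° − 29.3°/2) = 0.3428.
P_a = ½K_aγH² = 0.5×0.3428×21.5×11.0² = 445.9 kN/m, acting at H/3 = 3.667 m above the base.
Overturning moment M_o = P_a × H/3 = 445.9 × 3.667 = 1635.
Resisting moment M_r = W × 3.09 = 1116.7 × 3.09 = 3451.
FS_overturning = M_r/M_o = 3451/1635 = 2.110.

2.11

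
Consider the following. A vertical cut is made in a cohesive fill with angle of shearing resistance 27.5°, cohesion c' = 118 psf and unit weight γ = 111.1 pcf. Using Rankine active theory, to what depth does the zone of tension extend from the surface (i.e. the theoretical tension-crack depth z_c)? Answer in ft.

3.50 ft

K_a = tan²(45° − 27.5°/2) = 0.3682; √K_a = 0.6068.
The active pressure is zero where K_a γ z = 2c√K_a, so z_c = 2c/(γ√K_a) = 2×118/(111.1×0.6068) = 3.501 ft.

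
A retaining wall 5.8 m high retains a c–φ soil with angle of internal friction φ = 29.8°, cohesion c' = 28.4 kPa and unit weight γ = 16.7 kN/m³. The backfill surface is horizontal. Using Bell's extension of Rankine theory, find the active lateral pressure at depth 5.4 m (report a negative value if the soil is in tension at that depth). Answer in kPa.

-2.62 kPa

K_a = (1 − sin φ)/(1 + sin φ) = 0.3360.
σ_a = K_a γ z − 2c√K_a = 0.3360×16.7×5.4 − 2×28.4×0.5797 = -2.623 kPa.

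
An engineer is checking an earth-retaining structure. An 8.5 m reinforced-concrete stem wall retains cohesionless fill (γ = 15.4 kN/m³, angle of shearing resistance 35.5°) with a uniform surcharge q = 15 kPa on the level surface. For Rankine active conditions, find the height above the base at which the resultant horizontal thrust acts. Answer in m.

K_a = 0.2653.
Triangular part P₁ = ½K_aγH² = 147.6 at H/3 = 2.833 m; rectangular part P₂ = K_a q H = 33.82 at H/2 = 4.250 m.
ȳ = (P₁·2.833 + P₂·4.250)/(P₁+P₂) = 3.097 m.

3.10 m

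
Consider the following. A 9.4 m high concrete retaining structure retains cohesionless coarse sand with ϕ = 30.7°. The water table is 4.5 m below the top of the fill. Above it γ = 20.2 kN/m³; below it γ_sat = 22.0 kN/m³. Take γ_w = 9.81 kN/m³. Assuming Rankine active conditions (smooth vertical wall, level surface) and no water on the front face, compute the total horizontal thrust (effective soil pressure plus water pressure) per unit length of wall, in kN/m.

K_a = tan²(45° − φ/2) = 0.3240.
γ' = 22.0 − 9.81 = 12.19 kN/m³. Depth below WT = 4.9 m.
σ'_h at WT = K_a γ d_w = 29.45 kPa; at base = 29.45 + K_a γ' × 4.9 = 48.81 kPa.
P₁ (0–4.5 m) = ½×29.45×4.5 = 66.27. P₂ (4.5–9.4 m) = ½(29.45+48.81)×4.9 = 191.7.
P_w = ½ γ_w h₂² = 0.5×9.81×4.9² = 117.8. Total = 66.27+191.7+117.8 = 375.8 kN/m.

376 kN/m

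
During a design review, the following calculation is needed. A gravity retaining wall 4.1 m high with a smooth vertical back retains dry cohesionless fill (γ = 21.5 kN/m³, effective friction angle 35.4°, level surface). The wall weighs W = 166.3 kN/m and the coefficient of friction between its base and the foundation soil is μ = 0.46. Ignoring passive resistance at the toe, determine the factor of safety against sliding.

1.59

K_a = tan²(45° − 35.4°/2) = 0.2664.
P_a = ½K_aγH² = 0.5×0.2664×21.5×4.1² = 48.14 kN/m, acting at H/3 = 1.367 m above the base.
FS_sliding = μW / P_a = 0.46×166.3 / 48.14 = 1.589.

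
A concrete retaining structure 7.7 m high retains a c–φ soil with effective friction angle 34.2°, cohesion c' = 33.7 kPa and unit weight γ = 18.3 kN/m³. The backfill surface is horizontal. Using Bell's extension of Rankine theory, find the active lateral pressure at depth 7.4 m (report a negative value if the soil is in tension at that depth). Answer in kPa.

2.28 kPa

K_a = (1 − sin φ)/(1 + sin φ) = 0.2803.
σ_a = K_a γ z − 2c√K_a = 0.2803×18.3×7.4 − 2×33.7×0.5295 = 2.277 kPa.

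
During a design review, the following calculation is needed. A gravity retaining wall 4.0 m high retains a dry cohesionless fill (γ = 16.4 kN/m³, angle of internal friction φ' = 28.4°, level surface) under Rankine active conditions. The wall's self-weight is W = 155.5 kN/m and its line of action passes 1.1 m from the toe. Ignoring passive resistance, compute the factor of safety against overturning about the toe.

2.75

K_a = tan²(45° − 28.4°/2) = 0.3554.
P_a = ½K_aγH² = 0.5×0.3554×16.4×4.0² = 46.62 kN/m, acting at H/3 = 1.333 m above the base.
Overturning moment M_o = P_a × H/3 = 46.62 × 1.333 = 62.16.
Resisting moment M_r = W × 1.1 = 155.5 × 1.1 = 171.1.
FS_overturning = M_r/M_o = 171.1/62.16 = 2.752.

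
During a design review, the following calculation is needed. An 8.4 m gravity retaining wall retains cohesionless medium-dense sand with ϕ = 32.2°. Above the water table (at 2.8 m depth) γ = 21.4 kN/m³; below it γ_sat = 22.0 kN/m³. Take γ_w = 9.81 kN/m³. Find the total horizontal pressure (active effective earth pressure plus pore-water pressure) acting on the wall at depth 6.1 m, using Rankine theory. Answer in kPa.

K_a = (1 − sin φ)/(1 + sin φ) = 0.3047.
γ' = 22.0 − 9.81 = 12.19 kN/m³.
Effective vertical stress at 6.1 m: σ'_v = 21.4×2.8 + 12.19×3.30 = 100.1 kPa.
σ'_h = K_a σ'_v = 0.3047 × 100.1 = 30.52 kPa; u = γ_w × 3.30 = 32.37 kPa.
Total σ_h = 30.52 + 32.37 = 62.89 kPa.

62.9 kPa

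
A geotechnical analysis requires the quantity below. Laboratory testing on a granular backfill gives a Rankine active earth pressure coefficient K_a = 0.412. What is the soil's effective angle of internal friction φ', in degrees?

24.6°

K_a = tan²(45° − φ/2) ⇒ 45° − φ/2 = arctan(√0.412) = 32.70°.
φ = 2(45° − 32.70°) = 24.61°.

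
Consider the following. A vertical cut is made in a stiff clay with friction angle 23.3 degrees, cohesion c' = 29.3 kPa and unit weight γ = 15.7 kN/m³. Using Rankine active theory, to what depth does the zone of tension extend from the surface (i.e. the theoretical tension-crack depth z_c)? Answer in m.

5.67 m

K_a = tan²(45° − 23.3°/2) = 0.4331; √K_a = 0.6581.
The active pressure is zero where K_a γ z = 2c√K_a, so z_c = 2c/(γ√K_a) = 2×29.3/(15.7×0.6581) = 5.671 m.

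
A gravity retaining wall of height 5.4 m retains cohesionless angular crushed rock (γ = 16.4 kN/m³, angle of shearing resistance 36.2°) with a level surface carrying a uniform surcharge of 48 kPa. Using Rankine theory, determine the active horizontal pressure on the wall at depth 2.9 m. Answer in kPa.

K_a = (1 − sin φ)/(1 + sin φ) = 0.2574.
σ_v = γz + q = 16.4 × 2.9 + 48 = 95.56 kPa.
σ_h = K_a σ_v = 0.2574 × 95.56 = 24.60 kPa.

24.6 kPa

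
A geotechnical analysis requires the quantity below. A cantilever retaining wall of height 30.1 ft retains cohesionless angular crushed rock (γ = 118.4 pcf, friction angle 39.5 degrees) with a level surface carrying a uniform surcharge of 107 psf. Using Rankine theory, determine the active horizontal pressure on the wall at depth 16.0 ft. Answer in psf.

K_a = (1 − sin φ)/(1 + sin φ) = 0.2224.
σ_v = γz + q = 118.4 × 16.0 + 107 = 2001 psf.
σ_h = K_a σ_v = 0.2224 × 2001 = 445.2 psf.

445 psf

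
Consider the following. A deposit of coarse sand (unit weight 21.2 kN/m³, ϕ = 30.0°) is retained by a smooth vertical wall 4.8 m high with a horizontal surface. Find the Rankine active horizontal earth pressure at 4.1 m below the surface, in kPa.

K_a = (1 − sin φ)/(1 + sin φ) = 0.3333.
σ_h = K_a γ z = 0.3333 × 21.2 × 4.1 = 28.97 kPa.

29.0 kPa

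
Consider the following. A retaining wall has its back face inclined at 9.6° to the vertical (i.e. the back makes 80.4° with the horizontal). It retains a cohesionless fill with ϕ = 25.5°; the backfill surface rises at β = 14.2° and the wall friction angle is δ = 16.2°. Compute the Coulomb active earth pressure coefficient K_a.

K_a = sin²(α+φ) / [sin²α · sin(α−δ) · (1 + √{sin(φ+δ)sin(φ−β) / (sin(α−δ)sin(α+β))})²].
With α = 80.4°, φ = 25.5°, δ = 16.2°, β = 14.2°: K_a = 0.5540.

0.554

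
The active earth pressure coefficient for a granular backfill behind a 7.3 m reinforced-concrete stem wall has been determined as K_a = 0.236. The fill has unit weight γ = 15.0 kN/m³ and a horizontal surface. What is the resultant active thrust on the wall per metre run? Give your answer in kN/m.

94.3 kN/m

P = ½ K_a γ H² = 0.5 × 0.236 × 15.0 × 7.3² = 94.32 kN/m.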